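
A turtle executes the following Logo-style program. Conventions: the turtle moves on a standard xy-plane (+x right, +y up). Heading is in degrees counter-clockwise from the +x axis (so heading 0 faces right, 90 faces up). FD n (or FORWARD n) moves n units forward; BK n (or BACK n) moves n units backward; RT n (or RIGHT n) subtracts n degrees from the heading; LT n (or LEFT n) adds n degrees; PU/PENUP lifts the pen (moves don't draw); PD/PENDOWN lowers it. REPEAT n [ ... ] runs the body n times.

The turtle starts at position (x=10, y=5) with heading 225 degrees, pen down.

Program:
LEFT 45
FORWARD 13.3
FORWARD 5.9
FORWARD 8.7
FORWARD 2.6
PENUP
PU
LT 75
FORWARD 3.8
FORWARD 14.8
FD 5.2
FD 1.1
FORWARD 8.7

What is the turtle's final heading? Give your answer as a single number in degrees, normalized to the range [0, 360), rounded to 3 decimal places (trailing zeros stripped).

Answer: 345

Derivation:
Executing turtle program step by step:
Start: pos=(10,5), heading=225, pen down
LT 45: heading 225 -> 270
FD 13.3: (10,5) -> (10,-8.3) [heading=270, draw]
FD 5.9: (10,-8.3) -> (10,-14.2) [heading=270, draw]
FD 8.7: (10,-14.2) -> (10,-22.9) [heading=270, draw]
FD 2.6: (10,-22.9) -> (10,-25.5) [heading=270, draw]
PU: pen up
PU: pen up
LT 75: heading 270 -> 345
FD 3.8: (10,-25.5) -> (13.671,-26.484) [heading=345, move]
FD 14.8: (13.671,-26.484) -> (27.966,-30.314) [heading=345, move]
FD 5.2: (27.966,-30.314) -> (32.989,-31.66) [heading=345, move]
FD 1.1: (32.989,-31.66) -> (34.052,-31.945) [heading=345, move]
FD 8.7: (34.052,-31.945) -> (42.455,-34.196) [heading=345, move]
Final: pos=(42.455,-34.196), heading=345, 4 segment(s) drawn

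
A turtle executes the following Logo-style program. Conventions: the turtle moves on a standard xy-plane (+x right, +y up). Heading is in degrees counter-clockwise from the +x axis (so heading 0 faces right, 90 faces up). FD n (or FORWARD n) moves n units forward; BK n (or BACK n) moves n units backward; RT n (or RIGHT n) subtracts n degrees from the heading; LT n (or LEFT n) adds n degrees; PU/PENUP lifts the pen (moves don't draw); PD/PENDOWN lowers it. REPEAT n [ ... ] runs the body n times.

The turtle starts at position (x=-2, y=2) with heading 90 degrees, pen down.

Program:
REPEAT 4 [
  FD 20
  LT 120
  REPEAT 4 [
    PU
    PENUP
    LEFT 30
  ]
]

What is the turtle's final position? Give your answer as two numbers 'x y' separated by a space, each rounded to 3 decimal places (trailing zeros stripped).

Executing turtle program step by step:
Start: pos=(-2,2), heading=90, pen down
REPEAT 4 [
  -- iteration 1/4 --
  FD 20: (-2,2) -> (-2,22) [heading=90, draw]
  LT 120: heading 90 -> 210
  REPEAT 4 [
    -- iteration 1/4 --
    PU: pen up
    PU: pen up
    LT 30: heading 210 -> 240
    -- iteration 2/4 --
    PU: pen up
    PU: pen up
    LT 30: heading 240 -> 270
    -- iteration 3/4 --
    PU: pen up
    PU: pen up
    LT 30: heading 270 -> 300
    -- iteration 4/4 --
    PU: pen up
    PU: pen up
    LT 30: heading 300 -> 330
  ]
  -- iteration 2/4 --
  FD 20: (-2,22) -> (15.321,12) [heading=330, move]
  LT 120: heading 330 -> 90
  REPEAT 4 [
    -- iteration 1/4 --
    PU: pen up
    PU: pen up
    LT 30: heading 90 -> 120
    -- iteration 2/4 --
    PU: pen up
    PU: pen up
    LT 30: heading 120 -> 150
    -- iteration 3/4 --
    PU: pen up
    PU: pen up
    LT 30: heading 150 -> 180
    -- iteration 4/4 --
    PU: pen up
    PU: pen up
    LT 30: heading 180 -> 210
  ]
  -- iteration 3/4 --
  FD 20: (15.321,12) -> (-2,2) [heading=210, move]
  LT 120: heading 210 -> 330
  REPEAT 4 [
    -- iteration 1/4 --
    PU: pen up
    PU: pen up
    LT 30: heading 330 -> 0
    -- iteration 2/4 --
    PU: pen up
    PU: pen up
    LT 30: heading 0 -> 30
    -- iteration 3/4 --
    PU: pen up
    PU: pen up
    LT 30: heading 30 -> 60
    -- iteration 4/4 --
    PU: pen up
    PU: pen up
    LT 30: heading 60 -> 90
  ]
  -- iteration 4/4 --
  FD 20: (-2,2) -> (-2,22) [heading=90, move]
  LT 120: heading 90 -> 210
  REPEAT 4 [
    -- iteration 1/4 --
    PU: pen up
    PU: pen up
    LT 30: heading 210 -> 240
    -- iteration 2/4 --
    PU: pen up
    PU: pen up
    LT 30: heading 240 -> 270
    -- iteration 3/4 --
    PU: pen up
    PU: pen up
    LT 30: heading 270 -> 300
    -- iteration 4/4 --
    PU: pen up
    PU: pen up
    LT 30: heading 300 -> 330
  ]
]
Final: pos=(-2,22), heading=330, 1 segment(s) drawn

Answer: -2 22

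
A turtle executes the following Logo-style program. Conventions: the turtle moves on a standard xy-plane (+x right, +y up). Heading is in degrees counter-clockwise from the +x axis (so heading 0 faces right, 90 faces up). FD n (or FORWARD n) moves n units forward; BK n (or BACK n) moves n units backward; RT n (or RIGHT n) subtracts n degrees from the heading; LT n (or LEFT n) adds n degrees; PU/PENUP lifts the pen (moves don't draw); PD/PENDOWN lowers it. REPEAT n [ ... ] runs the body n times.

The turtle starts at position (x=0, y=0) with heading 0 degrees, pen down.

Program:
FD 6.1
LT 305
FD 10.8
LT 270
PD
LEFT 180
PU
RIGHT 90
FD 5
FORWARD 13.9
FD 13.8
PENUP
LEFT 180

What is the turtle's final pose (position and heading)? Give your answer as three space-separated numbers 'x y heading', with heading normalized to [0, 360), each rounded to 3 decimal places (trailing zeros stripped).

Answer: 31.051 -35.633 125

Derivation:
Executing turtle program step by step:
Start: pos=(0,0), heading=0, pen down
FD 6.1: (0,0) -> (6.1,0) [heading=0, draw]
LT 305: heading 0 -> 305
FD 10.8: (6.1,0) -> (12.295,-8.847) [heading=305, draw]
LT 270: heading 305 -> 215
PD: pen down
LT 180: heading 215 -> 35
PU: pen up
RT 90: heading 35 -> 305
FD 5: (12.295,-8.847) -> (15.163,-12.943) [heading=305, move]
FD 13.9: (15.163,-12.943) -> (23.135,-24.329) [heading=305, move]
FD 13.8: (23.135,-24.329) -> (31.051,-35.633) [heading=305, move]
PU: pen up
LT 180: heading 305 -> 125
Final: pos=(31.051,-35.633), heading=125, 2 segment(s) drawn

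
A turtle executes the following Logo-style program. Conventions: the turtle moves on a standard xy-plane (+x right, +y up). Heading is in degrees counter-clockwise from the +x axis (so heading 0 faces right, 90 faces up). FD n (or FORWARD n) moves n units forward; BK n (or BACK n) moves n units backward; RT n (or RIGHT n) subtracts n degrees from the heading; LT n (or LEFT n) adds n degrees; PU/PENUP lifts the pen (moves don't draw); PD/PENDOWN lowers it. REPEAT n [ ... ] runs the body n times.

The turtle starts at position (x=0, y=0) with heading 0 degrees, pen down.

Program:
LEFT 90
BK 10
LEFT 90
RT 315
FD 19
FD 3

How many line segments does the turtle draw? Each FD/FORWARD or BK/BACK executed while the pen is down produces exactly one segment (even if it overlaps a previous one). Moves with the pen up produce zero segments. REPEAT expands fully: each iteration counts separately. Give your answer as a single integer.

Answer: 3

Derivation:
Executing turtle program step by step:
Start: pos=(0,0), heading=0, pen down
LT 90: heading 0 -> 90
BK 10: (0,0) -> (0,-10) [heading=90, draw]
LT 90: heading 90 -> 180
RT 315: heading 180 -> 225
FD 19: (0,-10) -> (-13.435,-23.435) [heading=225, draw]
FD 3: (-13.435,-23.435) -> (-15.556,-25.556) [heading=225, draw]
Final: pos=(-15.556,-25.556), heading=225, 3 segment(s) drawn
Segments drawn: 3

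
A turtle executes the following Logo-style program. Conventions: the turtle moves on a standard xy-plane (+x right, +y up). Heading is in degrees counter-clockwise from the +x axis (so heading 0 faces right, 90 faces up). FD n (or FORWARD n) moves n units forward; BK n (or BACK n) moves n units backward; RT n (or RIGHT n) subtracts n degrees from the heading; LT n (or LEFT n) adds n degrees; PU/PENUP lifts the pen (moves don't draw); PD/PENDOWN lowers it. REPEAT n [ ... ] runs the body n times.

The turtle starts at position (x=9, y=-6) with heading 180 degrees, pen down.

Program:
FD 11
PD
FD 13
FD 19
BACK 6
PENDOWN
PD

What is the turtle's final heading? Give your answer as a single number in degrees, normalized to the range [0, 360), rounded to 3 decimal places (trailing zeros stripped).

Answer: 180

Derivation:
Executing turtle program step by step:
Start: pos=(9,-6), heading=180, pen down
FD 11: (9,-6) -> (-2,-6) [heading=180, draw]
PD: pen down
FD 13: (-2,-6) -> (-15,-6) [heading=180, draw]
FD 19: (-15,-6) -> (-34,-6) [heading=180, draw]
BK 6: (-34,-6) -> (-28,-6) [heading=180, draw]
PD: pen down
PD: pen down
Final: pos=(-28,-6), heading=180, 4 segment(s) drawn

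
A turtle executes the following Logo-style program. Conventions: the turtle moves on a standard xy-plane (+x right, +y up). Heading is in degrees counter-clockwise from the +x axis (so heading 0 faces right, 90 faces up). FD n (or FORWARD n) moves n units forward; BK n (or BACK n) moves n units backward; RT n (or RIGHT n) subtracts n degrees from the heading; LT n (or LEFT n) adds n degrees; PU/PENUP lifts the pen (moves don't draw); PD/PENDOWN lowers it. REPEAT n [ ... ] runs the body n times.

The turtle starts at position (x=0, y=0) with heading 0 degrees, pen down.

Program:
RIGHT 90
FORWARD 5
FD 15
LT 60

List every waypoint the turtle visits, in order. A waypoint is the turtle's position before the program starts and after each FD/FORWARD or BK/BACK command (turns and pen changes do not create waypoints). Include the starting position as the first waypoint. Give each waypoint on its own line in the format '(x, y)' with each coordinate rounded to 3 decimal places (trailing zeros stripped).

Executing turtle program step by step:
Start: pos=(0,0), heading=0, pen down
RT 90: heading 0 -> 270
FD 5: (0,0) -> (0,-5) [heading=270, draw]
FD 15: (0,-5) -> (0,-20) [heading=270, draw]
LT 60: heading 270 -> 330
Final: pos=(0,-20), heading=330, 2 segment(s) drawn
Waypoints (3 total):
(0, 0)
(0, -5)
(0, -20)

Answer: (0, 0)
(0, -5)
(0, -20)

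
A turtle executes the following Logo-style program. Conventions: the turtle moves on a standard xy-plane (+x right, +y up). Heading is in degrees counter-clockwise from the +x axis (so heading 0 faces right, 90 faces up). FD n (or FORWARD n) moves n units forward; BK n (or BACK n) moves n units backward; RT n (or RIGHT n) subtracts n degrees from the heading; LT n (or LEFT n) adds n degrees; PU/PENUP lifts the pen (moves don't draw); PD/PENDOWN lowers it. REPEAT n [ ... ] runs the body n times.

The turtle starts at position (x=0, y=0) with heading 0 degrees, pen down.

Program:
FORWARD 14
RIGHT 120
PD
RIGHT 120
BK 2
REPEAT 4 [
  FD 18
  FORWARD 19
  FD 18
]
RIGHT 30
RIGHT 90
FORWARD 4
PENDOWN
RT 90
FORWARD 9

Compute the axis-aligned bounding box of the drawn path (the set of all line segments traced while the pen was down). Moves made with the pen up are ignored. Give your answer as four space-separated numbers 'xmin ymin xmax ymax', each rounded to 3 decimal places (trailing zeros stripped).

Answer: -95 -1.732 15 188.794

Derivation:
Executing turtle program step by step:
Start: pos=(0,0), heading=0, pen down
FD 14: (0,0) -> (14,0) [heading=0, draw]
RT 120: heading 0 -> 240
PD: pen down
RT 120: heading 240 -> 120
BK 2: (14,0) -> (15,-1.732) [heading=120, draw]
REPEAT 4 [
  -- iteration 1/4 --
  FD 18: (15,-1.732) -> (6,13.856) [heading=120, draw]
  FD 19: (6,13.856) -> (-3.5,30.311) [heading=120, draw]
  FD 18: (-3.5,30.311) -> (-12.5,45.899) [heading=120, draw]
  -- iteration 2/4 --
  FD 18: (-12.5,45.899) -> (-21.5,61.488) [heading=120, draw]
  FD 19: (-21.5,61.488) -> (-31,77.942) [heading=120, draw]
  FD 18: (-31,77.942) -> (-40,93.531) [heading=120, draw]
  -- iteration 3/4 --
  FD 18: (-40,93.531) -> (-49,109.119) [heading=120, draw]
  FD 19: (-49,109.119) -> (-58.5,125.574) [heading=120, draw]
  FD 18: (-58.5,125.574) -> (-67.5,141.162) [heading=120, draw]
  -- iteration 4/4 --
  FD 18: (-67.5,141.162) -> (-76.5,156.751) [heading=120, draw]
  FD 19: (-76.5,156.751) -> (-86,173.205) [heading=120, draw]
  FD 18: (-86,173.205) -> (-95,188.794) [heading=120, draw]
]
RT 30: heading 120 -> 90
RT 90: heading 90 -> 0
FD 4: (-95,188.794) -> (-91,188.794) [heading=0, draw]
PD: pen down
RT 90: heading 0 -> 270
FD 9: (-91,188.794) -> (-91,179.794) [heading=270, draw]
Final: pos=(-91,179.794), heading=270, 16 segment(s) drawn

Segment endpoints: x in {-95, -91, -86, -76.5, -67.5, -58.5, -49, -40, -31, -21.5, -12.5, -3.5, 0, 6, 14, 15}, y in {-1.732, 0, 13.856, 30.311, 45.899, 61.488, 77.942, 93.531, 109.119, 125.574, 141.162, 156.751, 173.205, 179.794, 188.794}
xmin=-95, ymin=-1.732, xmax=15, ymax=188.794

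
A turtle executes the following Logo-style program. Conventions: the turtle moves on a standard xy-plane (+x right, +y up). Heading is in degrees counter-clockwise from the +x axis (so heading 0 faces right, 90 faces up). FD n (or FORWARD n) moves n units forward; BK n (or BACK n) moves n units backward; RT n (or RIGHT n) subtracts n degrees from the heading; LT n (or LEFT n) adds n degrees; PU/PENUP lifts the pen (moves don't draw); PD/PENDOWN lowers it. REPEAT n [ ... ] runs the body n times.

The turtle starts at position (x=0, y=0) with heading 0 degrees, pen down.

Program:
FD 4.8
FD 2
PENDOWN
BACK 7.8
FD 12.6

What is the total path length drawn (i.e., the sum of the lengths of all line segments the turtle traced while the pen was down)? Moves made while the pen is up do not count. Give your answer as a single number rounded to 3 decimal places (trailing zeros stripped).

Answer: 27.2

Derivation:
Executing turtle program step by step:
Start: pos=(0,0), heading=0, pen down
FD 4.8: (0,0) -> (4.8,0) [heading=0, draw]
FD 2: (4.8,0) -> (6.8,0) [heading=0, draw]
PD: pen down
BK 7.8: (6.8,0) -> (-1,0) [heading=0, draw]
FD 12.6: (-1,0) -> (11.6,0) [heading=0, draw]
Final: pos=(11.6,0), heading=0, 4 segment(s) drawn

Segment lengths:
  seg 1: (0,0) -> (4.8,0), length = 4.8
  seg 2: (4.8,0) -> (6.8,0), length = 2
  seg 3: (6.8,0) -> (-1,0), length = 7.8
  seg 4: (-1,0) -> (11.6,0), length = 12.6
Total = 27.2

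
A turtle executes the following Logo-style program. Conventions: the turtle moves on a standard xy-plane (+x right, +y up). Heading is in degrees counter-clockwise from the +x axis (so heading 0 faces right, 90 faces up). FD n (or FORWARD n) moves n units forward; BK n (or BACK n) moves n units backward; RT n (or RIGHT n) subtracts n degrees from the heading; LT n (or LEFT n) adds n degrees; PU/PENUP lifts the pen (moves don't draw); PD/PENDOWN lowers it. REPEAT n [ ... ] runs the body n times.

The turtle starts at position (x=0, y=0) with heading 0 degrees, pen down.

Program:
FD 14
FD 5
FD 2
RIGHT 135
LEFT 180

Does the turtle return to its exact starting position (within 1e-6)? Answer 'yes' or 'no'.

Executing turtle program step by step:
Start: pos=(0,0), heading=0, pen down
FD 14: (0,0) -> (14,0) [heading=0, draw]
FD 5: (14,0) -> (19,0) [heading=0, draw]
FD 2: (19,0) -> (21,0) [heading=0, draw]
RT 135: heading 0 -> 225
LT 180: heading 225 -> 45
Final: pos=(21,0), heading=45, 3 segment(s) drawn

Start position: (0, 0)
Final position: (21, 0)
Distance = 21; >= 1e-6 -> NOT closed

Answer: no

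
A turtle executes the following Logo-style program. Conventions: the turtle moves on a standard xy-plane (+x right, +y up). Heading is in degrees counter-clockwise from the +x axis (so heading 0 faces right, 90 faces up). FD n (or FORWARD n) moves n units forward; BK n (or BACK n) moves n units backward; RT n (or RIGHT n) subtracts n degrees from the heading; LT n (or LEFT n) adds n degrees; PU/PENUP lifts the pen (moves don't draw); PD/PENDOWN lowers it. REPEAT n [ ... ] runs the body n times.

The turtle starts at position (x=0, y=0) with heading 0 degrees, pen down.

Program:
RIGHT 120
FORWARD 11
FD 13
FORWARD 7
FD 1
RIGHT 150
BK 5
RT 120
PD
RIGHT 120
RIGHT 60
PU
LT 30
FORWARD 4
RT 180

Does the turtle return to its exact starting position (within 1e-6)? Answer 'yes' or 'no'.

Executing turtle program step by step:
Start: pos=(0,0), heading=0, pen down
RT 120: heading 0 -> 240
FD 11: (0,0) -> (-5.5,-9.526) [heading=240, draw]
FD 13: (-5.5,-9.526) -> (-12,-20.785) [heading=240, draw]
FD 7: (-12,-20.785) -> (-15.5,-26.847) [heading=240, draw]
FD 1: (-15.5,-26.847) -> (-16,-27.713) [heading=240, draw]
RT 150: heading 240 -> 90
BK 5: (-16,-27.713) -> (-16,-32.713) [heading=90, draw]
RT 120: heading 90 -> 330
PD: pen down
RT 120: heading 330 -> 210
RT 60: heading 210 -> 150
PU: pen up
LT 30: heading 150 -> 180
FD 4: (-16,-32.713) -> (-20,-32.713) [heading=180, move]
RT 180: heading 180 -> 0
Final: pos=(-20,-32.713), heading=0, 5 segment(s) drawn

Start position: (0, 0)
Final position: (-20, -32.713)
Distance = 38.342; >= 1e-6 -> NOT closed

Answer: no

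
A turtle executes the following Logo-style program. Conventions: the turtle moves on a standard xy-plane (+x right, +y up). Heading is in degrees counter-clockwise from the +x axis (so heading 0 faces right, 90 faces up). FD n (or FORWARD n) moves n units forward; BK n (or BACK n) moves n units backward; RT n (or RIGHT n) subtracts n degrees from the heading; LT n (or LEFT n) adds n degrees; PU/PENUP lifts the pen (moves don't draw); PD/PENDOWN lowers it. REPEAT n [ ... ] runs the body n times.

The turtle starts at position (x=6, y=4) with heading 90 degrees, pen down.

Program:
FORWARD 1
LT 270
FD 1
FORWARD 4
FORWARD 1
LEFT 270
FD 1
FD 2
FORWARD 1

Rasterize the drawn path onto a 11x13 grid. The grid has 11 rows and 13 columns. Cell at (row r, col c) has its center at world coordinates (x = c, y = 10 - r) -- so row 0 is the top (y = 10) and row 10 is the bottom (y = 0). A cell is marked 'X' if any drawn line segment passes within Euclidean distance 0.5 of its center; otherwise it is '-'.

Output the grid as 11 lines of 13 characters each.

Segment 0: (6,4) -> (6,5)
Segment 1: (6,5) -> (7,5)
Segment 2: (7,5) -> (11,5)
Segment 3: (11,5) -> (12,5)
Segment 4: (12,5) -> (12,4)
Segment 5: (12,4) -> (12,2)
Segment 6: (12,2) -> (12,1)

Answer: -------------
-------------
-------------
-------------
-------------
------XXXXXXX
------X-----X
------------X
------------X
------------X
-------------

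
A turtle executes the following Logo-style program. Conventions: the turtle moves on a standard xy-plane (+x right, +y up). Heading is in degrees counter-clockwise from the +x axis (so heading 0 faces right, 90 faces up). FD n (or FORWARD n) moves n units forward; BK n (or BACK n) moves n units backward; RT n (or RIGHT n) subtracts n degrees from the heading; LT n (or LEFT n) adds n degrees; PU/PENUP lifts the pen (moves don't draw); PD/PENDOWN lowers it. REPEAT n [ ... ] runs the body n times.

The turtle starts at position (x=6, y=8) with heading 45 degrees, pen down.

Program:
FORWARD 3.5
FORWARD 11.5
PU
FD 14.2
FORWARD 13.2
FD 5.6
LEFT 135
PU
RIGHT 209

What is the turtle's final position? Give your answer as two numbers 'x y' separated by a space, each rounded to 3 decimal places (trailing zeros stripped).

Answer: 39.941 41.941

Derivation:
Executing turtle program step by step:
Start: pos=(6,8), heading=45, pen down
FD 3.5: (6,8) -> (8.475,10.475) [heading=45, draw]
FD 11.5: (8.475,10.475) -> (16.607,18.607) [heading=45, draw]
PU: pen up
FD 14.2: (16.607,18.607) -> (26.648,28.648) [heading=45, move]
FD 13.2: (26.648,28.648) -> (35.981,37.981) [heading=45, move]
FD 5.6: (35.981,37.981) -> (39.941,41.941) [heading=45, move]
LT 135: heading 45 -> 180
PU: pen up
RT 209: heading 180 -> 331
Final: pos=(39.941,41.941), heading=331, 2 segment(s) drawn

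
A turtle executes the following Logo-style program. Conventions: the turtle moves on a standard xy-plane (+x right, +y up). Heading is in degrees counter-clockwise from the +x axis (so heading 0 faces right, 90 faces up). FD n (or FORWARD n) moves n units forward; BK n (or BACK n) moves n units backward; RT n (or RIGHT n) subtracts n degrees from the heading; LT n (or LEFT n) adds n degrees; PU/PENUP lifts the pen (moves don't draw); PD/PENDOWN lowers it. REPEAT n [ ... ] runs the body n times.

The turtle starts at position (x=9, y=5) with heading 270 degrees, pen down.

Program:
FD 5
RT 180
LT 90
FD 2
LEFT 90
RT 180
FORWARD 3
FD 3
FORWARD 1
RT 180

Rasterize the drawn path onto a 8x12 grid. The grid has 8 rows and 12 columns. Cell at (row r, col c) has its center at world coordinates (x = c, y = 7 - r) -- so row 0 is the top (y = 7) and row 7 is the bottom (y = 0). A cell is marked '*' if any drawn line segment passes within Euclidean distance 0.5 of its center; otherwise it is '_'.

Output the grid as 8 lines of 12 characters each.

Segment 0: (9,5) -> (9,0)
Segment 1: (9,0) -> (7,0)
Segment 2: (7,0) -> (7,3)
Segment 3: (7,3) -> (7,6)
Segment 4: (7,6) -> (7,7)

Answer: _______*____
_______*____
_______*_*__
_______*_*__
_______*_*__
_______*_*__
_______*_*__
_______***__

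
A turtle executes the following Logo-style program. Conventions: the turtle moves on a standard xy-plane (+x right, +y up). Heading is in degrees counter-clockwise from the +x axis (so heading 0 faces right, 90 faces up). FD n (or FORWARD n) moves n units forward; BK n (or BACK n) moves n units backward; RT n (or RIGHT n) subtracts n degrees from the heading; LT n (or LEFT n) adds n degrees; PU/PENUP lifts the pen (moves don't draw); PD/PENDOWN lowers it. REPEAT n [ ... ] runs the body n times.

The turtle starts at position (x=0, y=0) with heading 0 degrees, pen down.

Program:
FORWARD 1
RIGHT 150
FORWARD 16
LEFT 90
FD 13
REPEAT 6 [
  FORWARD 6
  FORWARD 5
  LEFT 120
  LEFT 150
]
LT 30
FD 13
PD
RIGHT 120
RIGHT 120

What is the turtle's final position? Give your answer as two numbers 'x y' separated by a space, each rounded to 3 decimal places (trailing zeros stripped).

Executing turtle program step by step:
Start: pos=(0,0), heading=0, pen down
FD 1: (0,0) -> (1,0) [heading=0, draw]
RT 150: heading 0 -> 210
FD 16: (1,0) -> (-12.856,-8) [heading=210, draw]
LT 90: heading 210 -> 300
FD 13: (-12.856,-8) -> (-6.356,-19.258) [heading=300, draw]
REPEAT 6 [
  -- iteration 1/6 --
  FD 6: (-6.356,-19.258) -> (-3.356,-24.454) [heading=300, draw]
  FD 5: (-3.356,-24.454) -> (-0.856,-28.785) [heading=300, draw]
  LT 120: heading 300 -> 60
  LT 150: heading 60 -> 210
  -- iteration 2/6 --
  FD 6: (-0.856,-28.785) -> (-6.053,-31.785) [heading=210, draw]
  FD 5: (-6.053,-31.785) -> (-10.383,-34.285) [heading=210, draw]
  LT 120: heading 210 -> 330
  LT 150: heading 330 -> 120
  -- iteration 3/6 --
  FD 6: (-10.383,-34.285) -> (-13.383,-29.088) [heading=120, draw]
  FD 5: (-13.383,-29.088) -> (-15.883,-24.758) [heading=120, draw]
  LT 120: heading 120 -> 240
  LT 150: heading 240 -> 30
  -- iteration 4/6 --
  FD 6: (-15.883,-24.758) -> (-10.687,-21.758) [heading=30, draw]
  FD 5: (-10.687,-21.758) -> (-6.356,-19.258) [heading=30, draw]
  LT 120: heading 30 -> 150
  LT 150: heading 150 -> 300
  -- iteration 5/6 --
  FD 6: (-6.356,-19.258) -> (-3.356,-24.454) [heading=300, draw]
  FD 5: (-3.356,-24.454) -> (-0.856,-28.785) [heading=300, draw]
  LT 120: heading 300 -> 60
  LT 150: heading 60 -> 210
  -- iteration 6/6 --
  FD 6: (-0.856,-28.785) -> (-6.053,-31.785) [heading=210, draw]
  FD 5: (-6.053,-31.785) -> (-10.383,-34.285) [heading=210, draw]
  LT 120: heading 210 -> 330
  LT 150: heading 330 -> 120
]
LT 30: heading 120 -> 150
FD 13: (-10.383,-34.285) -> (-21.641,-27.785) [heading=150, draw]
PD: pen down
RT 120: heading 150 -> 30
RT 120: heading 30 -> 270
Final: pos=(-21.641,-27.785), heading=270, 16 segment(s) drawn

Answer: -21.641 -27.785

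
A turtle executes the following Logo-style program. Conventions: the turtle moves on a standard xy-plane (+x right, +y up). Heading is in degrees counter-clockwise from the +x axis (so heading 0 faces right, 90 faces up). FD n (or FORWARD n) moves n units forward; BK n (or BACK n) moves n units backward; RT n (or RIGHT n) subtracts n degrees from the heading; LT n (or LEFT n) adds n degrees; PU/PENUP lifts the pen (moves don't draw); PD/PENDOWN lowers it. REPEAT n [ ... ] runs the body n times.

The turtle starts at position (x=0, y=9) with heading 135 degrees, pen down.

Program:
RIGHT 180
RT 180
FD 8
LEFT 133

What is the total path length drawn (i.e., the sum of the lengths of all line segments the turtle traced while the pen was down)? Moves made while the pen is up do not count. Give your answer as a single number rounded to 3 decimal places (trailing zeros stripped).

Executing turtle program step by step:
Start: pos=(0,9), heading=135, pen down
RT 180: heading 135 -> 315
RT 180: heading 315 -> 135
FD 8: (0,9) -> (-5.657,14.657) [heading=135, draw]
LT 133: heading 135 -> 268
Final: pos=(-5.657,14.657), heading=268, 1 segment(s) drawn

Segment lengths:
  seg 1: (0,9) -> (-5.657,14.657), length = 8
Total = 8

Answer: 8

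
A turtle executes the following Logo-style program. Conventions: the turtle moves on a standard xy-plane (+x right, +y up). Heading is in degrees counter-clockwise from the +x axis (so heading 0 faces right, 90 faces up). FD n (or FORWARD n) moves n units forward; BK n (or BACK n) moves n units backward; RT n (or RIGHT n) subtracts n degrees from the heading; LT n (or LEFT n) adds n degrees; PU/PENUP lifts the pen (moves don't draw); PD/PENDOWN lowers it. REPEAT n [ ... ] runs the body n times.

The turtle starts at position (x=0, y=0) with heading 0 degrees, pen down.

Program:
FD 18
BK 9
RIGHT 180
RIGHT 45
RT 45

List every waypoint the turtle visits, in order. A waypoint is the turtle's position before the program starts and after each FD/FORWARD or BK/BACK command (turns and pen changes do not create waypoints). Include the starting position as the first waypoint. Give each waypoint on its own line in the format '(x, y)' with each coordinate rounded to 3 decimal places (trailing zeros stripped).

Executing turtle program step by step:
Start: pos=(0,0), heading=0, pen down
FD 18: (0,0) -> (18,0) [heading=0, draw]
BK 9: (18,0) -> (9,0) [heading=0, draw]
RT 180: heading 0 -> 180
RT 45: heading 180 -> 135
RT 45: heading 135 -> 90
Final: pos=(9,0), heading=90, 2 segment(s) drawn
Waypoints (3 total):
(0, 0)
(18, 0)
(9, 0)

Answer: (0, 0)
(18, 0)
(9, 0)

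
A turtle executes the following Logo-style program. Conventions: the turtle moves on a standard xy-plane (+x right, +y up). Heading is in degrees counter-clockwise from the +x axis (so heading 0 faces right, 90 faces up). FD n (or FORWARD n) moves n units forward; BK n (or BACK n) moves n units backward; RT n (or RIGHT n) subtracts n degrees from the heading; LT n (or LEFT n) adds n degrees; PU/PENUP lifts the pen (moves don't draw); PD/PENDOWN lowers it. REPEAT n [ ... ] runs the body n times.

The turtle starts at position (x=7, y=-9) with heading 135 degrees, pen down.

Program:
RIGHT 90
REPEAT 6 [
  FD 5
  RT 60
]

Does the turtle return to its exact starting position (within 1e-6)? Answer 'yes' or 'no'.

Executing turtle program step by step:
Start: pos=(7,-9), heading=135, pen down
RT 90: heading 135 -> 45
REPEAT 6 [
  -- iteration 1/6 --
  FD 5: (7,-9) -> (10.536,-5.464) [heading=45, draw]
  RT 60: heading 45 -> 345
  -- iteration 2/6 --
  FD 5: (10.536,-5.464) -> (15.365,-6.759) [heading=345, draw]
  RT 60: heading 345 -> 285
  -- iteration 3/6 --
  FD 5: (15.365,-6.759) -> (16.659,-11.588) [heading=285, draw]
  RT 60: heading 285 -> 225
  -- iteration 4/6 --
  FD 5: (16.659,-11.588) -> (13.124,-15.124) [heading=225, draw]
  RT 60: heading 225 -> 165
  -- iteration 5/6 --
  FD 5: (13.124,-15.124) -> (8.294,-13.83) [heading=165, draw]
  RT 60: heading 165 -> 105
  -- iteration 6/6 --
  FD 5: (8.294,-13.83) -> (7,-9) [heading=105, draw]
  RT 60: heading 105 -> 45
]
Final: pos=(7,-9), heading=45, 6 segment(s) drawn

Start position: (7, -9)
Final position: (7, -9)
Distance = 0; < 1e-6 -> CLOSED

Answer: yes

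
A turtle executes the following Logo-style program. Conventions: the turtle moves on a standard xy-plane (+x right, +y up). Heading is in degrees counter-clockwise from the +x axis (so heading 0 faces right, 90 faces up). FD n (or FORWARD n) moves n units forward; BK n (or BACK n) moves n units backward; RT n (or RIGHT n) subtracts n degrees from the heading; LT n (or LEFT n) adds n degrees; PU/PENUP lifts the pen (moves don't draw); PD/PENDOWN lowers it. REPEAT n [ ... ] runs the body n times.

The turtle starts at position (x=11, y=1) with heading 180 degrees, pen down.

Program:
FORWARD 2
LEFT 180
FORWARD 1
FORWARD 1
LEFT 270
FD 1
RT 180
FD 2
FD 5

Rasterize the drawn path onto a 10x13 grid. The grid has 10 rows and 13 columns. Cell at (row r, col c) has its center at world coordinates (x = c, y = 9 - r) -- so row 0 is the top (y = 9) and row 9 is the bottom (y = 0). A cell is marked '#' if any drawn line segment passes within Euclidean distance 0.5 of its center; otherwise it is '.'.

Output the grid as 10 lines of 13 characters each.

Answer: .............
.............
...........#.
...........#.
...........#.
...........#.
...........#.
...........#.
.........###.
...........#.

Derivation:
Segment 0: (11,1) -> (9,1)
Segment 1: (9,1) -> (10,1)
Segment 2: (10,1) -> (11,1)
Segment 3: (11,1) -> (11,-0)
Segment 4: (11,-0) -> (11,2)
Segment 5: (11,2) -> (11,7)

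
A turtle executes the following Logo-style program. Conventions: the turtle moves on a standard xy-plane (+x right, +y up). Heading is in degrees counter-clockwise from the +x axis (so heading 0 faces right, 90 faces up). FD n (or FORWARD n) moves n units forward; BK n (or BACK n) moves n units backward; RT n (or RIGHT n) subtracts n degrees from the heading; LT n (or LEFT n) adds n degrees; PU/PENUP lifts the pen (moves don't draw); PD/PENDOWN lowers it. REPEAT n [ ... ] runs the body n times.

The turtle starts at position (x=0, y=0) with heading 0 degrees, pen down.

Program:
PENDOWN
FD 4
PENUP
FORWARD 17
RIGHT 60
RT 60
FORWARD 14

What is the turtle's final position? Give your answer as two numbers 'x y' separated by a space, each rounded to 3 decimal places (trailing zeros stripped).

Answer: 14 -12.124

Derivation:
Executing turtle program step by step:
Start: pos=(0,0), heading=0, pen down
PD: pen down
FD 4: (0,0) -> (4,0) [heading=0, draw]
PU: pen up
FD 17: (4,0) -> (21,0) [heading=0, move]
RT 60: heading 0 -> 300
RT 60: heading 300 -> 240
FD 14: (21,0) -> (14,-12.124) [heading=240, move]
Final: pos=(14,-12.124), heading=240, 1 segment(s) drawn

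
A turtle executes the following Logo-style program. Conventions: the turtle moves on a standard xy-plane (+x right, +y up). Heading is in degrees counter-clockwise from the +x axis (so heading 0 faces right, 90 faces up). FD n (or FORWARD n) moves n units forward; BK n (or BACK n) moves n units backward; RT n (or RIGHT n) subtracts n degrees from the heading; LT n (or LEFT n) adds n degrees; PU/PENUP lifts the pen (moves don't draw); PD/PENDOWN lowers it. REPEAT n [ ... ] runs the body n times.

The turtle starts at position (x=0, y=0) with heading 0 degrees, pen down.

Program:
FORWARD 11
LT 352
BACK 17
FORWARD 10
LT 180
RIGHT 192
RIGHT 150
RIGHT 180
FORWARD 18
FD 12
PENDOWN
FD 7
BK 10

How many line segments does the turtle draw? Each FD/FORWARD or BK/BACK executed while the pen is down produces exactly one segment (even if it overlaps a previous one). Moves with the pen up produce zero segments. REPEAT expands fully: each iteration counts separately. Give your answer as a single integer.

Answer: 7

Derivation:
Executing turtle program step by step:
Start: pos=(0,0), heading=0, pen down
FD 11: (0,0) -> (11,0) [heading=0, draw]
LT 352: heading 0 -> 352
BK 17: (11,0) -> (-5.835,2.366) [heading=352, draw]
FD 10: (-5.835,2.366) -> (4.068,0.974) [heading=352, draw]
LT 180: heading 352 -> 172
RT 192: heading 172 -> 340
RT 150: heading 340 -> 190
RT 180: heading 190 -> 10
FD 18: (4.068,0.974) -> (21.795,4.1) [heading=10, draw]
FD 12: (21.795,4.1) -> (33.612,6.184) [heading=10, draw]
PD: pen down
FD 7: (33.612,6.184) -> (40.506,7.399) [heading=10, draw]
BK 10: (40.506,7.399) -> (30.658,5.663) [heading=10, draw]
Final: pos=(30.658,5.663), heading=10, 7 segment(s) drawn
Segments drawn: 7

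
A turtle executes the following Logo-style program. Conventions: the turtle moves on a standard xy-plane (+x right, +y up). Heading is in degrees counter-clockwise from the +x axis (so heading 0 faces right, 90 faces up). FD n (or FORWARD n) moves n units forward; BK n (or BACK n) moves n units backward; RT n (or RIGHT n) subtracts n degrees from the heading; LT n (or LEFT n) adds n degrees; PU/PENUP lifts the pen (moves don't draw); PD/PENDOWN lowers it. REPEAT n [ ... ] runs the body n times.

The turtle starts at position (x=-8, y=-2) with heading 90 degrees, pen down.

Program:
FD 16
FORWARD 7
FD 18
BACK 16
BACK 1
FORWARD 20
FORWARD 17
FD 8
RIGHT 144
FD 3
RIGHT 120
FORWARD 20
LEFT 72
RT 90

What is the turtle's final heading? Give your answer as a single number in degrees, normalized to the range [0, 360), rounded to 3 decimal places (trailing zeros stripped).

Answer: 168

Derivation:
Executing turtle program step by step:
Start: pos=(-8,-2), heading=90, pen down
FD 16: (-8,-2) -> (-8,14) [heading=90, draw]
FD 7: (-8,14) -> (-8,21) [heading=90, draw]
FD 18: (-8,21) -> (-8,39) [heading=90, draw]
BK 16: (-8,39) -> (-8,23) [heading=90, draw]
BK 1: (-8,23) -> (-8,22) [heading=90, draw]
FD 20: (-8,22) -> (-8,42) [heading=90, draw]
FD 17: (-8,42) -> (-8,59) [heading=90, draw]
FD 8: (-8,59) -> (-8,67) [heading=90, draw]
RT 144: heading 90 -> 306
FD 3: (-8,67) -> (-6.237,64.573) [heading=306, draw]
RT 120: heading 306 -> 186
FD 20: (-6.237,64.573) -> (-26.127,62.482) [heading=186, draw]
LT 72: heading 186 -> 258
RT 90: heading 258 -> 168
Final: pos=(-26.127,62.482), heading=168, 10 segment(s) drawn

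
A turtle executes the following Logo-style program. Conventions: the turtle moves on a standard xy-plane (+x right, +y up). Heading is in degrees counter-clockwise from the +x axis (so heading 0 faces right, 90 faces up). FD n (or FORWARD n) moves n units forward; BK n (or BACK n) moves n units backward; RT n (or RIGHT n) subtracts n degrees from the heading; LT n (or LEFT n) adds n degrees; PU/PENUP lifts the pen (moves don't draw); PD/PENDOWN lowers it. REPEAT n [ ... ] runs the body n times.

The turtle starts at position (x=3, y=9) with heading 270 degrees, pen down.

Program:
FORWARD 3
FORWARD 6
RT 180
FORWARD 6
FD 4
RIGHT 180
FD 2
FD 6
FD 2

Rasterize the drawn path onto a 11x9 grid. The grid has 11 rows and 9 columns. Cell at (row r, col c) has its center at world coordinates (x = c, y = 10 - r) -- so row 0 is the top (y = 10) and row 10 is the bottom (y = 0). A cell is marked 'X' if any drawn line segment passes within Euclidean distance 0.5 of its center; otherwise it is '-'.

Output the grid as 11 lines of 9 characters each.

Answer: ---X-----
---X-----
---X-----
---X-----
---X-----
---X-----
---X-----
---X-----
---X-----
---X-----
---X-----

Derivation:
Segment 0: (3,9) -> (3,6)
Segment 1: (3,6) -> (3,0)
Segment 2: (3,0) -> (3,6)
Segment 3: (3,6) -> (3,10)
Segment 4: (3,10) -> (3,8)
Segment 5: (3,8) -> (3,2)
Segment 6: (3,2) -> (3,0)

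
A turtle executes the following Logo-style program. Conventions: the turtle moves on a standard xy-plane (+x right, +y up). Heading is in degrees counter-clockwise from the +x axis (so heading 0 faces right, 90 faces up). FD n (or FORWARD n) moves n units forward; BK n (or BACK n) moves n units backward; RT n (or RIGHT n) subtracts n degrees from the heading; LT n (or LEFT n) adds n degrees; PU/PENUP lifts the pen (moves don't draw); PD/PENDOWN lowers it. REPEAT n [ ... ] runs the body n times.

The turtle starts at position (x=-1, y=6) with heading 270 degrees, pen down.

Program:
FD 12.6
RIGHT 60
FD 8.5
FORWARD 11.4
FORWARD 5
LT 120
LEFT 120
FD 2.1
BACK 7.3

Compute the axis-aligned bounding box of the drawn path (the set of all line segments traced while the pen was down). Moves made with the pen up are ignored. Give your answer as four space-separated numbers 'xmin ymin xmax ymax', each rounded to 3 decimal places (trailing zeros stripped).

Executing turtle program step by step:
Start: pos=(-1,6), heading=270, pen down
FD 12.6: (-1,6) -> (-1,-6.6) [heading=270, draw]
RT 60: heading 270 -> 210
FD 8.5: (-1,-6.6) -> (-8.361,-10.85) [heading=210, draw]
FD 11.4: (-8.361,-10.85) -> (-18.234,-16.55) [heading=210, draw]
FD 5: (-18.234,-16.55) -> (-22.564,-19.05) [heading=210, draw]
LT 120: heading 210 -> 330
LT 120: heading 330 -> 90
FD 2.1: (-22.564,-19.05) -> (-22.564,-16.95) [heading=90, draw]
BK 7.3: (-22.564,-16.95) -> (-22.564,-24.25) [heading=90, draw]
Final: pos=(-22.564,-24.25), heading=90, 6 segment(s) drawn

Segment endpoints: x in {-22.564, -22.564, -18.234, -8.361, -1, -1}, y in {-24.25, -19.05, -16.95, -16.55, -10.85, -6.6, 6}
xmin=-22.564, ymin=-24.25, xmax=-1, ymax=6

Answer: -22.564 -24.25 -1 6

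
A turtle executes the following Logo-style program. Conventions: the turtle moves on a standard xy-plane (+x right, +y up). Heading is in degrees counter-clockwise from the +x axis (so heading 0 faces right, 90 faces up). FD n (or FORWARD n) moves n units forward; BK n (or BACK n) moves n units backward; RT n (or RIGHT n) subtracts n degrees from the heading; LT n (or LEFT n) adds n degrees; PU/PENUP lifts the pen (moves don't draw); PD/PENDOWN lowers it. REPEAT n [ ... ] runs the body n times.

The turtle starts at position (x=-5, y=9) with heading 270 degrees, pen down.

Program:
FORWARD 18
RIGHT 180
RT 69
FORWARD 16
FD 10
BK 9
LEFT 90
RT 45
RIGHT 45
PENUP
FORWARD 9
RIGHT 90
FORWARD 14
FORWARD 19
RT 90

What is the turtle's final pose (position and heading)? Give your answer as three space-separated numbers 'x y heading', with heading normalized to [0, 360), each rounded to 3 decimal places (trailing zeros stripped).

Answer: 31.099 -30.491 201

Derivation:
Executing turtle program step by step:
Start: pos=(-5,9), heading=270, pen down
FD 18: (-5,9) -> (-5,-9) [heading=270, draw]
RT 180: heading 270 -> 90
RT 69: heading 90 -> 21
FD 16: (-5,-9) -> (9.937,-3.266) [heading=21, draw]
FD 10: (9.937,-3.266) -> (19.273,0.318) [heading=21, draw]
BK 9: (19.273,0.318) -> (10.871,-2.908) [heading=21, draw]
LT 90: heading 21 -> 111
RT 45: heading 111 -> 66
RT 45: heading 66 -> 21
PU: pen up
FD 9: (10.871,-2.908) -> (19.273,0.318) [heading=21, move]
RT 90: heading 21 -> 291
FD 14: (19.273,0.318) -> (24.29,-12.753) [heading=291, move]
FD 19: (24.29,-12.753) -> (31.099,-30.491) [heading=291, move]
RT 90: heading 291 -> 201
Final: pos=(31.099,-30.491), heading=201, 4 segment(s) drawn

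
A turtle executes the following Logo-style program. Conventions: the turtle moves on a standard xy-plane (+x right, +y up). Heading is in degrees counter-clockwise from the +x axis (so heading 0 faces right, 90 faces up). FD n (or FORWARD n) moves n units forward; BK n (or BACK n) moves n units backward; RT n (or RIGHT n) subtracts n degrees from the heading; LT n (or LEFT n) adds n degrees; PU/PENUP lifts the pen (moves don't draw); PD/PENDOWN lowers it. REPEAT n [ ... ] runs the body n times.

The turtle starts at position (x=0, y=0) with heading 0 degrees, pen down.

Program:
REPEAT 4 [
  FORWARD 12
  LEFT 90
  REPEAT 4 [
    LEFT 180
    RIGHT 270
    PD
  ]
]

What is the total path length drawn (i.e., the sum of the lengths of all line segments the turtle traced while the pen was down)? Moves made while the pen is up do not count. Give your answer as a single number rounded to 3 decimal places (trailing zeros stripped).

Executing turtle program step by step:
Start: pos=(0,0), heading=0, pen down
REPEAT 4 [
  -- iteration 1/4 --
  FD 12: (0,0) -> (12,0) [heading=0, draw]
  LT 90: heading 0 -> 90
  REPEAT 4 [
    -- iteration 1/4 --
    LT 180: heading 90 -> 270
    RT 270: heading 270 -> 0
    PD: pen down
    -- iteration 2/4 --
    LT 180: heading 0 -> 180
    RT 270: heading 180 -> 270
    PD: pen down
    -- iteration 3/4 --
    LT 180: heading 270 -> 90
    RT 270: heading 90 -> 180
    PD: pen down
    -- iteration 4/4 --
    LT 180: heading 180 -> 0
    RT 270: heading 0 -> 90
    PD: pen down
  ]
  -- iteration 2/4 --
  FD 12: (12,0) -> (12,12) [heading=90, draw]
  LT 90: heading 90 -> 180
  REPEAT 4 [
    -- iteration 1/4 --
    LT 180: heading 180 -> 0
    RT 270: heading 0 -> 90
    PD: pen down
    -- iteration 2/4 --
    LT 180: heading 90 -> 270
    RT 270: heading 270 -> 0
    PD: pen down
    -- iteration 3/4 --
    LT 180: heading 0 -> 180
    RT 270: heading 180 -> 270
    PD: pen down
    -- iteration 4/4 --
    LT 180: heading 270 -> 90
    RT 270: heading 90 -> 180
    PD: pen down
  ]
  -- iteration 3/4 --
  FD 12: (12,12) -> (0,12) [heading=180, draw]
  LT 90: heading 180 -> 270
  REPEAT 4 [
    -- iteration 1/4 --
    LT 180: heading 270 -> 90
    RT 270: heading 90 -> 180
    PD: pen down
    -- iteration 2/4 --
    LT 180: heading 180 -> 0
    RT 270: heading 0 -> 90
    PD: pen down
    -- iteration 3/4 --
    LT 180: heading 90 -> 270
    RT 270: heading 270 -> 0
    PD: pen down
    -- iteration 4/4 --
    LT 180: heading 0 -> 180
    RT 270: heading 180 -> 270
    PD: pen down
  ]
  -- iteration 4/4 --
  FD 12: (0,12) -> (0,0) [heading=270, draw]
  LT 90: heading 270 -> 0
  REPEAT 4 [
    -- iteration 1/4 --
    LT 180: heading 0 -> 180
    RT 270: heading 180 -> 270
    PD: pen down
    -- iteration 2/4 --
    LT 180: heading 270 -> 90
    RT 270: heading 90 -> 180
    PD: pen down
    -- iteration 3/4 --
    LT 180: heading 180 -> 0
    RT 270: heading 0 -> 90
    PD: pen down
    -- iteration 4/4 --
    LT 180: heading 90 -> 270
    RT 270: heading 270 -> 0
    PD: pen down
  ]
]
Final: pos=(0,0), heading=0, 4 segment(s) drawn

Segment lengths:
  seg 1: (0,0) -> (12,0), length = 12
  seg 2: (12,0) -> (12,12), length = 12
  seg 3: (12,12) -> (0,12), length = 12
  seg 4: (0,12) -> (0,0), length = 12
Total = 48

Answer: 48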